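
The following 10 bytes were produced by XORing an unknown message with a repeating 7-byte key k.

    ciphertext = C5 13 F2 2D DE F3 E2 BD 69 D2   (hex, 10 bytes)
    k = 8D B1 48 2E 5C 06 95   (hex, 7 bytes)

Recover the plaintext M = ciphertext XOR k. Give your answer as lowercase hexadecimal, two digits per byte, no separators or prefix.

The 7-byte key repeats, so the effective keystream is 8d b1 48 2e 5c 06 95 8d b1 48.
byte 0: 11000101 XOR 10001101 = 01001000
byte 1: 00010011 XOR 10110001 = 10100010
byte 2: 11110010 XOR 01001000 = 10111010
byte 3: 00101101 XOR 00101110 = 00000011
byte 4: 11011110 XOR 01011100 = 10000010
byte 5: 11110011 XOR 00000110 = 11110101
byte 6: 11100010 XOR 10010101 = 01110111
byte 7: 10111101 XOR 10001101 = 00110000
byte 8: 01101001 XOR 10110001 = 11011000
byte 9: 11010010 XOR 01001000 = 10011010

48a2ba0382f57730d89a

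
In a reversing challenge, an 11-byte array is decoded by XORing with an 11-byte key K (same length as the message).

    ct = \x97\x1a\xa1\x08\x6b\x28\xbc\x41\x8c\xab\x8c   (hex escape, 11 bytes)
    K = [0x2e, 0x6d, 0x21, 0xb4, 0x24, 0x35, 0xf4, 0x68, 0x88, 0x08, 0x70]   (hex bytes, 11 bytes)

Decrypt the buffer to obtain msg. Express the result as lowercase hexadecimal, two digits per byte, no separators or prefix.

b97780bc4f1d482904a3fc

XOR is its own inverse, so applying the key byte-wise gives the result directly.
97 ^ 2e = b9
1a ^ 6d = 77
a1 ^ 21 = 80
08 ^ b4 = bc
6b ^ 24 = 4f
28 ^ 35 = 1d
bc ^ f4 = 48
41 ^ 68 = 29
8c ^ 88 = 04
ab ^ 08 = a3
8c ^ 70 = fc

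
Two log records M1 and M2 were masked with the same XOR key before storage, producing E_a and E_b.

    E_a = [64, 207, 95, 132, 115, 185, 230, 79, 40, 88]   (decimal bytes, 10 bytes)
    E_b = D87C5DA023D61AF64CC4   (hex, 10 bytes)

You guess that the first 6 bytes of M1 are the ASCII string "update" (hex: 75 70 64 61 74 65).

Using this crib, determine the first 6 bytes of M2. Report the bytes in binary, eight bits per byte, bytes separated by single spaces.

11101101 11000011 01100110 01000101 00100100 00001010

First, E_a ⊕ E_b = (M1 ⊕ K) ⊕ (M2 ⊕ K) = M1 ⊕ M2, so the key drops out. Then M2 = (M1 ⊕ M2) ⊕ M1 over the first 6 bytes.
byte 0: (40 ^ d8) ^ 75 = 98 ^ 75 = ed
byte 1: (cf ^ 7c) ^ 70 = b3 ^ 70 = c3
byte 2: (5f ^ 5d) ^ 64 = 02 ^ 64 = 66
byte 3: (84 ^ a0) ^ 61 = 24 ^ 61 = 45
byte 4: (73 ^ 23) ^ 74 = 50 ^ 74 = 24
byte 5: (b9 ^ d6) ^ 65 = 6f ^ 65 = 0a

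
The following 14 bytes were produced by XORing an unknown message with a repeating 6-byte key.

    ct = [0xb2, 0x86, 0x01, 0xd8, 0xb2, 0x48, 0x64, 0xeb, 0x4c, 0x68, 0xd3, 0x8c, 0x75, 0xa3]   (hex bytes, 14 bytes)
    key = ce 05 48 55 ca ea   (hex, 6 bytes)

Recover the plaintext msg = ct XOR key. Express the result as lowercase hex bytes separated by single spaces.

7c 83 49 8d 78 a2 aa ee 04 3d 19 66 bb a6

The 6-byte key repeats, so the effective keystream is ce 05 48 55 ca ea ce 05 48 55 ca ea ce 05.
byte 0: 178 ⊕ 206 = 124
byte 1: 134 ⊕   5 = 131
byte 2:   1 ⊕  72 =  73
byte 3: 216 ⊕  85 = 141
byte 4: 178 ⊕ 202 = 120
byte 5:  72 ⊕ 234 = 162
byte 6: 100 ⊕ 206 = 170
byte 7: 235 ⊕   5 = 238
byte 8:  76 ⊕  72 =   4
byte 9: 104 ⊕  85 =  61
byte 10: 211 ⊕ 202 =  25
byte 11: 140 ⊕ 234 = 102
byte 12: 117 ⊕ 206 = 187
byte 13: 163 ⊕   5 = 166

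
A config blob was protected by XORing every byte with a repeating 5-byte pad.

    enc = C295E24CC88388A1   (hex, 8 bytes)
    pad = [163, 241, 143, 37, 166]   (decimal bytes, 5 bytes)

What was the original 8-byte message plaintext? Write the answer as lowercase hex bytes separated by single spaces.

The 5-byte key repeats, so the effective keystream is a3 f1 8f 25 a6 a3 f1 8f.
byte 0: 194 ⊕ 163 =  97
byte 1: 149 ⊕ 241 = 100
byte 2: 226 ⊕ 143 = 109
byte 3:  76 ⊕  37 = 105
byte 4: 200 ⊕ 166 = 110
byte 5: 131 ⊕ 163 =  32
byte 6: 136 ⊕ 241 = 121
byte 7: 161 ⊕ 143 =  46

61 64 6d 69 6e 20 79 2e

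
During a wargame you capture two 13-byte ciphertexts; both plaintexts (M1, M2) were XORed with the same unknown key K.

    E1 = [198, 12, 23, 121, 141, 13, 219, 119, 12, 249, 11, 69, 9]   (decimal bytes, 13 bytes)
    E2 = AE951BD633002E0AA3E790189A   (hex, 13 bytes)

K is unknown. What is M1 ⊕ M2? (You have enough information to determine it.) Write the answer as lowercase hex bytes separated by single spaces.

E1 ⊕ E2 = (M1 ⊕ K) ⊕ (M2 ⊕ K) = M1 ⊕ M2 — the shared key cancels under XOR.
byte 0: c6 ⊕ ae = 68
byte 1: 0c ⊕ 95 = 99
byte 2: 17 ⊕ 1b = 0c
byte 3: 79 ⊕ d6 = af
byte 4: 8d ⊕ 33 = be
byte 5: 0d ⊕ 00 = 0d
byte 6: db ⊕ 2e = f5
byte 7: 77 ⊕ 0a = 7d
byte 8: 0c ⊕ a3 = af
byte 9: f9 ⊕ e7 = 1e
byte 10: 0b ⊕ 90 = 9b
byte 11: 45 ⊕ 18 = 5d
byte 12: 09 ⊕ 9a = 93

68 99 0c af be 0d f5 7d af 1e 9b 5d 93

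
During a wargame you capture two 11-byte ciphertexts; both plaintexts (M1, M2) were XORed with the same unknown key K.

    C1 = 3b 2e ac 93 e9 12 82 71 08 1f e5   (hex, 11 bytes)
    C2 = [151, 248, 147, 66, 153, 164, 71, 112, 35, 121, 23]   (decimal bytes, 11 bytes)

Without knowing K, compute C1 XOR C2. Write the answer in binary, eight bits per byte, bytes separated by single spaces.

C1 ⊕ C2 = (M1 ⊕ K) ⊕ (M2 ⊕ K) = M1 ⊕ M2 — the shared key cancels under XOR.
byte 0: 3b ^ 97 = ac
byte 1: 2e ^ f8 = d6
byte 2: ac ^ 93 = 3f
byte 3: 93 ^ 42 = d1
byte 4: e9 ^ 99 = 70
byte 5: 12 ^ a4 = b6
byte 6: 82 ^ 47 = c5
byte 7: 71 ^ 70 = 01
byte 8: 08 ^ 23 = 2b
byte 9: 1f ^ 79 = 66
byte 10: e5 ^ 17 = f2

10101100 11010110 00111111 11010001 01110000 10110110 11000101 00000001 00101011 01100110 11110010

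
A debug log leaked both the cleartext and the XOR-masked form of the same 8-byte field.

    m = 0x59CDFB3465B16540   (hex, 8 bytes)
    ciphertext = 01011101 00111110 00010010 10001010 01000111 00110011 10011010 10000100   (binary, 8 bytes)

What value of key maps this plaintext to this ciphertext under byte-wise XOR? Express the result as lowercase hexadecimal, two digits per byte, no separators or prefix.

04f3e9be2282ffc4

Since ciphertext = m ⊕ key, XORing both sides with m gives key = m ⊕ ciphertext.
 89 ^  93 =   4
205 ^  62 = 243
251 ^  18 = 233
 52 ^ 138 = 190
101 ^  71 =  34
177 ^  51 = 130
101 ^ 154 = 255
 64 ^ 132 = 196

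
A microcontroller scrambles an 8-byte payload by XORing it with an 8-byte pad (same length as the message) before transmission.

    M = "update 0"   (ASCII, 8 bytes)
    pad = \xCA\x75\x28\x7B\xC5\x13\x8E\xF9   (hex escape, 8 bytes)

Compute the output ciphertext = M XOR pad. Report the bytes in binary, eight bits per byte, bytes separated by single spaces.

XOR is its own inverse, so applying the key byte-wise gives the result directly.
byte 0: 75 xor ca = bf
byte 1: 70 xor 75 = 05
byte 2: 64 xor 28 = 4c
byte 3: 61 xor 7b = 1a
byte 4: 74 xor c5 = b1
byte 5: 65 xor 13 = 76
byte 6: 20 xor 8e = ae
byte 7: 30 xor f9 = c9

10111111 00000101 01001100 00011010 10110001 01110110 10101110 11001001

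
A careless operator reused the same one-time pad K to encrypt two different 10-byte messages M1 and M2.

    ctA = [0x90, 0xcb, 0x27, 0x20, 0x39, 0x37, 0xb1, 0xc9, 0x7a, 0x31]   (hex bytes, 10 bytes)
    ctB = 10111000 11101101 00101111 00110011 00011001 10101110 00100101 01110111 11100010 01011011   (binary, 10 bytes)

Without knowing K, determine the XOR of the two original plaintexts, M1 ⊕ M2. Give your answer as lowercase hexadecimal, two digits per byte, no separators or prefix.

ctA ⊕ ctB = (M1 ⊕ K) ⊕ (M2 ⊕ K) = M1 ⊕ M2 — the shared key cancels under XOR.
10010000 XOR 10111000 = 00101000
11001011 XOR 11101101 = 00100110
00100111 XOR 00101111 = 00001000
00100000 XOR 00110011 = 00010011
00111001 XOR 00011001 = 00100000
00110111 XOR 10101110 = 10011001
10110001 XOR 00100101 = 10010100
11001001 XOR 01110111 = 10111110
01111010 XOR 11100010 = 10011000
00110001 XOR 01011011 = 01101010

28260813209994be986a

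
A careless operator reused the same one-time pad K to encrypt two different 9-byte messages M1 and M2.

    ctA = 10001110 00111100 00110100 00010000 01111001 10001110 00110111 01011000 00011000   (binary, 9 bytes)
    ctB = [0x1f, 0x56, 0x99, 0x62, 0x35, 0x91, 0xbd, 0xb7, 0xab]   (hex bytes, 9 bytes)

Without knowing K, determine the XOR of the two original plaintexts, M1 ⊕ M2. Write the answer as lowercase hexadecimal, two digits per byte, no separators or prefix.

916aad724c1f8aefb3

ctA ⊕ ctB = (M1 ⊕ K) ⊕ (M2 ⊕ K) = M1 ⊕ M2 — the shared key cancels under XOR.
byte 0: 8e xor 1f = 91
byte 1: 3c xor 56 = 6a
byte 2: 34 xor 99 = ad
byte 3: 10 xor 62 = 72
byte 4: 79 xor 35 = 4c
byte 5: 8e xor 91 = 1f
byte 6: 37 xor bd = 8a
byte 7: 58 xor b7 = ef
byte 8: 18 xor ab = b3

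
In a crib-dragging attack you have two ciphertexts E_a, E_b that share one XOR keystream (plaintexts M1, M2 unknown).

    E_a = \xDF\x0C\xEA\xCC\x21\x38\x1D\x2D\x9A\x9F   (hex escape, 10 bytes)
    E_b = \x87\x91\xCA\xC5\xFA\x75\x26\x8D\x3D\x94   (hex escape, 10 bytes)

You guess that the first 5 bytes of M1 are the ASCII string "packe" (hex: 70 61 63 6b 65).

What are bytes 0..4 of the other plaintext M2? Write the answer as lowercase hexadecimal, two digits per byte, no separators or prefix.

28fc4362be

First, E_a ⊕ E_b = (M1 ⊕ K) ⊕ (M2 ⊕ K) = M1 ⊕ M2, so the key drops out. Then M2 = (M1 ⊕ M2) ⊕ M1 over the first 5 bytes.
byte 0: (df ⊕ 87) ⊕ 70 = 58 ⊕ 70 = 28
byte 1: (0c ⊕ 91) ⊕ 61 = 9d ⊕ 61 = fc
byte 2: (ea ⊕ ca) ⊕ 63 = 20 ⊕ 63 = 43
byte 3: (cc ⊕ c5) ⊕ 6b = 09 ⊕ 6b = 62
byte 4: (21 ⊕ fa) ⊕ 65 = db ⊕ 65 = be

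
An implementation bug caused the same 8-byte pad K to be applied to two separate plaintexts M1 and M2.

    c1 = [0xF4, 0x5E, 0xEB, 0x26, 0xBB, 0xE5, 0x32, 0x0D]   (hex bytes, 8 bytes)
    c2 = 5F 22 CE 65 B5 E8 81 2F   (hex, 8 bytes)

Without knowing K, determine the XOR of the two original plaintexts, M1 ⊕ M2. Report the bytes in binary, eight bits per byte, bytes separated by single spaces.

10101011 01111100 00100101 01000011 00001110 00001101 10110011 00100010

c1 ⊕ c2 = (M1 ⊕ K) ⊕ (M2 ⊕ K) = M1 ⊕ M2 — the shared key cancels under XOR.
f4 ⊕ 5f = ab
5e ⊕ 22 = 7c
eb ⊕ ce = 25
26 ⊕ 65 = 43
bb ⊕ b5 = 0e
e5 ⊕ e8 = 0d
32 ⊕ 81 = b3
0d ⊕ 2f = 22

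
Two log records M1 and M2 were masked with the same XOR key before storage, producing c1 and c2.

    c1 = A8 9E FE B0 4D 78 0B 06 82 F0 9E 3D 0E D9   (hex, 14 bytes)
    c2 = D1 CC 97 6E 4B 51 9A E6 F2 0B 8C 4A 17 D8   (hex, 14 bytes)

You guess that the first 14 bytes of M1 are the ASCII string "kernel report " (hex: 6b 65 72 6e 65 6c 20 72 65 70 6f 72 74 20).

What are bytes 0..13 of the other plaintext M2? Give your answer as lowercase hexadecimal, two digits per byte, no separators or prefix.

First, c1 ⊕ c2 = (M1 ⊕ K) ⊕ (M2 ⊕ K) = M1 ⊕ M2, so the key drops out. Then M2 = (M1 ⊕ M2) ⊕ M1 over the first 14 bytes.
byte 0: (a8 ^ d1) ^ 6b = 79 ^ 6b = 12
byte 1: (9e ^ cc) ^ 65 = 52 ^ 65 = 37
byte 2: (fe ^ 97) ^ 72 = 69 ^ 72 = 1b
byte 3: (b0 ^ 6e) ^ 6e = de ^ 6e = b0
byte 4: (4d ^ 4b) ^ 65 = 06 ^ 65 = 63
byte 5: (78 ^ 51) ^ 6c = 29 ^ 6c = 45
byte 6: (0b ^ 9a) ^ 20 = 91 ^ 20 = b1
byte 7: (06 ^ e6) ^ 72 = e0 ^ 72 = 92
byte 8: (82 ^ f2) ^ 65 = 70 ^ 65 = 15
byte 9: (f0 ^ 0b) ^ 70 = fb ^ 70 = 8b
byte 10: (9e ^ 8c) ^ 6f = 12 ^ 6f = 7d
byte 11: (3d ^ 4a) ^ 72 = 77 ^ 72 = 05
byte 12: (0e ^ 17) ^ 74 = 19 ^ 74 = 6d
byte 13: (d9 ^ d8) ^ 20 = 01 ^ 20 = 21

12371bb06345b192158b7d056d21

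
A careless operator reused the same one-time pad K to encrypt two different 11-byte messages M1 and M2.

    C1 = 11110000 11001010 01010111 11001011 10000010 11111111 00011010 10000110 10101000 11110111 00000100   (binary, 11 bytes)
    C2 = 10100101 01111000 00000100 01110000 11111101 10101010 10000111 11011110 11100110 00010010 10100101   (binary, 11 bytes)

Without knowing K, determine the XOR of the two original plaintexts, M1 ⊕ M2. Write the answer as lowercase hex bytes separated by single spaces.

55 b2 53 bb 7f 55 9d 58 4e e5 a1

C1 ⊕ C2 = (M1 ⊕ K) ⊕ (M2 ⊕ K) = M1 ⊕ M2 — the shared key cancels under XOR.
240 ^ 165 =  85
202 ^ 120 = 178
 87 ^   4 =  83
203 ^ 112 = 187
130 ^ 253 = 127
255 ^ 170 =  85
 26 ^ 135 = 157
134 ^ 222 =  88
168 ^ 230 =  78
247 ^  18 = 229
  4 ^ 165 = 161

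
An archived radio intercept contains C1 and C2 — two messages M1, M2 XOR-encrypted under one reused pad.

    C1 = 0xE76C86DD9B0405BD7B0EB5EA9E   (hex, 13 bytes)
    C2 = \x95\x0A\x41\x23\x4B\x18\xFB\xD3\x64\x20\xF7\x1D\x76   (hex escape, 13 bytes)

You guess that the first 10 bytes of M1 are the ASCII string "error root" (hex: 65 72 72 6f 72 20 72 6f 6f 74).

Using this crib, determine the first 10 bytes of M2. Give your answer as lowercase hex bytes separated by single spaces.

17 14 b5 91 a2 3c 8c 01 70 5a

First, C1 ⊕ C2 = (M1 ⊕ K) ⊕ (M2 ⊕ K) = M1 ⊕ M2, so the key drops out. Then M2 = (M1 ⊕ M2) ⊕ M1 over the first 10 bytes.
byte 0: (e7 xor 95) xor 65 = 72 xor 65 = 17
byte 1: (6c xor 0a) xor 72 = 66 xor 72 = 14
byte 2: (86 xor 41) xor 72 = c7 xor 72 = b5
byte 3: (dd xor 23) xor 6f = fe xor 6f = 91
byte 4: (9b xor 4b) xor 72 = d0 xor 72 = a2
byte 5: (04 xor 18) xor 20 = 1c xor 20 = 3c
byte 6: (05 xor fb) xor 72 = fe xor 72 = 8c
byte 7: (bd xor d3) xor 6f = 6e xor 6f = 01
byte 8: (7b xor 64) xor 6f = 1f xor 6f = 70
byte 9: (0e xor 20) xor 74 = 2e xor 74 = 5a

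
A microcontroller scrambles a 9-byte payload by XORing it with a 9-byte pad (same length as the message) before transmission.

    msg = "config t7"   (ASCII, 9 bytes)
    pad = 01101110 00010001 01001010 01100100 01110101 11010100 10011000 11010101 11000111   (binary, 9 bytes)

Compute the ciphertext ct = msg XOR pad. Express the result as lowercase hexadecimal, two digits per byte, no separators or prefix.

0d7e24021cb3b8a1f0

XOR is its own inverse, so applying the key byte-wise gives the result directly.
63 XOR 6e = 0d
6f XOR 11 = 7e
6e XOR 4a = 24
66 XOR 64 = 02
69 XOR 75 = 1c
67 XOR d4 = b3
20 XOR 98 = b8
74 XOR d5 = a1
37 XOR c7 = f0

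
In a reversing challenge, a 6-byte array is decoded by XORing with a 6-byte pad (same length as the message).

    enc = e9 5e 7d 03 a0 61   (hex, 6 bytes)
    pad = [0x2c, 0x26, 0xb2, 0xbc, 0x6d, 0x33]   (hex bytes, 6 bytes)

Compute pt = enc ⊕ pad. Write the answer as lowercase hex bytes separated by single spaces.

c5 78 cf bf cd 52

e9 XOR 2c = c5
5e XOR 26 = 78
7d XOR b2 = cf
03 XOR bc = bf
a0 XOR 6d = cd
61 XOR 33 = 52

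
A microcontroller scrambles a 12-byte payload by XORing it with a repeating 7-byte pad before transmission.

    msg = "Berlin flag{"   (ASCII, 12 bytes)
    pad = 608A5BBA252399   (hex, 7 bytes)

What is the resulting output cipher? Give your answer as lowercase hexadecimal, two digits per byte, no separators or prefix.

22ef29d64c4db906e63add5e

The 7-byte key repeats, so the effective keystream is 60 8a 5b ba 25 23 99 60 8a 5b ba 25.
byte 0: 42 XOR 60 = 22
byte 1: 65 XOR 8a = ef
byte 2: 72 XOR 5b = 29
byte 3: 6c XOR ba = d6
byte 4: 69 XOR 25 = 4c
byte 5: 6e XOR 23 = 4d
byte 6: 20 XOR 99 = b9
byte 7: 66 XOR 60 = 06
byte 8: 6c XOR 8a = e6
byte 9: 61 XOR 5b = 3a
byte 10: 67 XOR ba = dd
byte 11: 7b XOR 25 = 5e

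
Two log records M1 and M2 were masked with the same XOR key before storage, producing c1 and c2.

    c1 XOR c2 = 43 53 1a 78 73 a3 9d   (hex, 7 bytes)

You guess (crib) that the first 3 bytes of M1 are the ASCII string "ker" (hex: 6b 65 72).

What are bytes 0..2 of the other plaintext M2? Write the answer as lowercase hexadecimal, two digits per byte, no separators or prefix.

Since c1 ⊕ c2 = M1 ⊕ M2, XORing with the guessed M1 bytes yields the corresponding M2 bytes: M2 = (c1 ⊕ c2) ⊕ M1.
43 xor 6b = 28
53 xor 65 = 36
1a xor 72 = 68

283668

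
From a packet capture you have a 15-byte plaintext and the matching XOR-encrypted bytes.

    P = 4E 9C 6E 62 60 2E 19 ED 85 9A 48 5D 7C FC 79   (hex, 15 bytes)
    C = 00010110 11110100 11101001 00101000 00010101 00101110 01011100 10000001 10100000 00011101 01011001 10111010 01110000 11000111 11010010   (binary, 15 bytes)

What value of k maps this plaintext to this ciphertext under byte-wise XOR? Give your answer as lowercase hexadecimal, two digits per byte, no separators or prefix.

Since C = P ⊕ k, XORing both sides with P gives k = P ⊕ C.
byte 0:  78 xor  22 =  88
byte 1: 156 xor 244 = 104
byte 2: 110 xor 233 = 135
byte 3:  98 xor  40 =  74
byte 4:  96 xor  21 = 117
byte 5:  46 xor  46 =   0
byte 6:  25 xor  92 =  69
byte 7: 237 xor 129 = 108
byte 8: 133 xor 160 =  37
byte 9: 154 xor  29 = 135
byte 10:  72 xor  89 =  17
byte 11:  93 xor 186 = 231
byte 12: 124 xor 112 =  12
byte 13: 252 xor 199 =  59
byte 14: 121 xor 210 = 171

5868874a7500456c258711e70c3bab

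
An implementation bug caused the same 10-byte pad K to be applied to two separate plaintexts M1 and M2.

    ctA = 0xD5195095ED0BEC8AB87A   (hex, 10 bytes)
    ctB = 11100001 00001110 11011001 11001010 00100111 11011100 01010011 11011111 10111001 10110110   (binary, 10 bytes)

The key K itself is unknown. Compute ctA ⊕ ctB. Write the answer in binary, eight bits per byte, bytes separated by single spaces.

ctA ⊕ ctB = (M1 ⊕ K) ⊕ (M2 ⊕ K) = M1 ⊕ M2 — the shared key cancels under XOR.
213 xor 225 =  52
 25 xor  14 =  23
 80 xor 217 = 137
149 xor 202 =  95
237 xor  39 = 202
 11 xor 220 = 215
236 xor  83 = 191
138 xor 223 =  85
184 xor 185 =   1
122 xor 182 = 204

00110100 00010111 10001001 01011111 11001010 11010111 10111111 01010101 00000001 11001100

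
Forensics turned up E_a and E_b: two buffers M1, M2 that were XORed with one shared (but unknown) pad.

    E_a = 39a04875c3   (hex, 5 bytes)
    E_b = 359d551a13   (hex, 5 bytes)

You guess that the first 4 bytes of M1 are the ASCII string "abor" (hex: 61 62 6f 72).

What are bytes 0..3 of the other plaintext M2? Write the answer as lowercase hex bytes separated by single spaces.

First, E_a ⊕ E_b = (M1 ⊕ K) ⊕ (M2 ⊕ K) = M1 ⊕ M2, so the key drops out. Then M2 = (M1 ⊕ M2) ⊕ M1 over the first 4 bytes.
byte 0: (39 xor 35) xor 61 = 0c xor 61 = 6d
byte 1: (a0 xor 9d) xor 62 = 3d xor 62 = 5f
byte 2: (48 xor 55) xor 6f = 1d xor 6f = 72
byte 3: (75 xor 1a) xor 72 = 6f xor 72 = 1d

6d 5f 72 1d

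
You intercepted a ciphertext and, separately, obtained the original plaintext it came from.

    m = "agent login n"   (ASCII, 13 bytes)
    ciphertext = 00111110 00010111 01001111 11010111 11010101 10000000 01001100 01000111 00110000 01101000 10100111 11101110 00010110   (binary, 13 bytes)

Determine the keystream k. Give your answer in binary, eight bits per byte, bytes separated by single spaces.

01011111 01110000 00101010 10111001 10100001 10100000 00100000 00101000 01010111 00000001 11001001 11001110 01111000

Since ciphertext = m ⊕ k, XORing both sides with m gives k = m ⊕ ciphertext.
61 xor 3e = 5f
67 xor 17 = 70
65 xor 4f = 2a
6e xor d7 = b9
74 xor d5 = a1
20 xor 80 = a0
6c xor 4c = 20
6f xor 47 = 28
67 xor 30 = 57
69 xor 68 = 01
6e xor a7 = c9
20 xor ee = ce
6e xor 16 = 78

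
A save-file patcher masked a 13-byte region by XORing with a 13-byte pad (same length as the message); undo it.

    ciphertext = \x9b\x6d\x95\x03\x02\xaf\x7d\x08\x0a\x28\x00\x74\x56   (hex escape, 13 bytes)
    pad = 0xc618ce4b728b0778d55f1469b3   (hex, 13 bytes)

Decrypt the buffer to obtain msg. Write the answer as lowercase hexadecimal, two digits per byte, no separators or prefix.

5d755b4870247a70df77141de5

XOR is its own inverse, so applying the key byte-wise gives the result directly.
9b ^ c6 = 5d
6d ^ 18 = 75
95 ^ ce = 5b
03 ^ 4b = 48
02 ^ 72 = 70
af ^ 8b = 24
7d ^ 07 = 7a
08 ^ 78 = 70
0a ^ d5 = df
28 ^ 5f = 77
00 ^ 14 = 14
74 ^ 69 = 1d
56 ^ b3 = e5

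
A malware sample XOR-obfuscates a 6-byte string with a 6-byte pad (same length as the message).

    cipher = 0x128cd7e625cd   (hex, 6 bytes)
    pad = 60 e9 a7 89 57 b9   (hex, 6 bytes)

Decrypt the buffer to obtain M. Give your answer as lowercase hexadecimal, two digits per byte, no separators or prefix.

XOR is its own inverse, so applying the key byte-wise gives the result directly.
byte 0: 12 ⊕ 60 = 72
byte 1: 8c ⊕ e9 = 65
byte 2: d7 ⊕ a7 = 70
byte 3: e6 ⊕ 89 = 6f
byte 4: 25 ⊕ 57 = 72
byte 5: cd ⊕ b9 = 74

7265706f7274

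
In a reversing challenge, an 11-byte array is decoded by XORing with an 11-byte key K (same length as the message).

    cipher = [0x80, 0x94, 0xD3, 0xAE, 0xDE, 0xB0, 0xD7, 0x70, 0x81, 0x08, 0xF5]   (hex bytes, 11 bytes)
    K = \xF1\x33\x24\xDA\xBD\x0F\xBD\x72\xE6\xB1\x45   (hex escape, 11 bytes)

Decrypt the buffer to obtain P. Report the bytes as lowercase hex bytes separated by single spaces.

XOR is its own inverse, so applying the key byte-wise gives the result directly.
80 xor f1 = 71
94 xor 33 = a7
d3 xor 24 = f7
ae xor da = 74
de xor bd = 63
b0 xor 0f = bf
d7 xor bd = 6a
70 xor 72 = 02
81 xor e6 = 67
08 xor b1 = b9
f5 xor 45 = b0

71 a7 f7 74 63 bf 6a 02 67 b9 b0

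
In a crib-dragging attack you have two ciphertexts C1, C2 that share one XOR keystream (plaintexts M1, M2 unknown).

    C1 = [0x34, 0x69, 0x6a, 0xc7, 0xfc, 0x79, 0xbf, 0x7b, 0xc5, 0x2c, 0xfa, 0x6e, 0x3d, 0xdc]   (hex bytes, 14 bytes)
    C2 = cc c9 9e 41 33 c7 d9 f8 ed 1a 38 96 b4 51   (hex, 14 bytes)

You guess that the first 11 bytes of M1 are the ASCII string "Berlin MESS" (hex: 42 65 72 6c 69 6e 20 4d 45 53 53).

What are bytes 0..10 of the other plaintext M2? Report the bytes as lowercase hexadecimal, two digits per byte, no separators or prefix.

bac586eaa6d046ce6d6591

First, C1 ⊕ C2 = (M1 ⊕ K) ⊕ (M2 ⊕ K) = M1 ⊕ M2, so the key drops out. Then M2 = (M1 ⊕ M2) ⊕ M1 over the first 11 bytes.
byte 0: (34 ^ cc) ^ 42 = f8 ^ 42 = ba
byte 1: (69 ^ c9) ^ 65 = a0 ^ 65 = c5
byte 2: (6a ^ 9e) ^ 72 = f4 ^ 72 = 86
byte 3: (c7 ^ 41) ^ 6c = 86 ^ 6c = ea
byte 4: (fc ^ 33) ^ 69 = cf ^ 69 = a6
byte 5: (79 ^ c7) ^ 6e = be ^ 6e = d0
byte 6: (bf ^ d9) ^ 20 = 66 ^ 20 = 46
byte 7: (7b ^ f8) ^ 4d = 83 ^ 4d = ce
byte 8: (c5 ^ ed) ^ 45 = 28 ^ 45 = 6d
byte 9: (2c ^ 1a) ^ 53 = 36 ^ 53 = 65
byte 10: (fa ^ 38) ^ 53 = c2 ^ 53 = 91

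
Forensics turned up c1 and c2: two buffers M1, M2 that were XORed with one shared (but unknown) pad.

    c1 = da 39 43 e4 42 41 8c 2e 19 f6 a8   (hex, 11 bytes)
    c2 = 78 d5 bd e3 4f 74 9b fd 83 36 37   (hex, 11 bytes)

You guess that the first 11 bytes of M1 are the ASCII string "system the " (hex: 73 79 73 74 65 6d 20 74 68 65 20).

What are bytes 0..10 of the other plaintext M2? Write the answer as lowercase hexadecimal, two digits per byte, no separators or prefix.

First, c1 ⊕ c2 = (M1 ⊕ K) ⊕ (M2 ⊕ K) = M1 ⊕ M2, so the key drops out. Then M2 = (M1 ⊕ M2) ⊕ M1 over the first 11 bytes.
byte 0: (da xor 78) xor 73 = a2 xor 73 = d1
byte 1: (39 xor d5) xor 79 = ec xor 79 = 95
byte 2: (43 xor bd) xor 73 = fe xor 73 = 8d
byte 3: (e4 xor e3) xor 74 = 07 xor 74 = 73
byte 4: (42 xor 4f) xor 65 = 0d xor 65 = 68
byte 5: (41 xor 74) xor 6d = 35 xor 6d = 58
byte 6: (8c xor 9b) xor 20 = 17 xor 20 = 37
byte 7: (2e xor fd) xor 74 = d3 xor 74 = a7
byte 8: (19 xor 83) xor 68 = 9a xor 68 = f2
byte 9: (f6 xor 36) xor 65 = c0 xor 65 = a5
byte 10: (a8 xor 37) xor 20 = 9f xor 20 = bf

d1958d73685837a7f2a5bf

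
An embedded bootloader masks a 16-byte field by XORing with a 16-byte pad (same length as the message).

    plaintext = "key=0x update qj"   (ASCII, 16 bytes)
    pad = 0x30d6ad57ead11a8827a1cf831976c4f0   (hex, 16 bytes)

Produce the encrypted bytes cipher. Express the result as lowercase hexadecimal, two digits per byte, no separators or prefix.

byte 0: 107 xor  48 =  91
byte 1: 101 xor 214 = 179
byte 2: 121 xor 173 = 212
byte 3:  61 xor  87 = 106
byte 4:  48 xor 234 = 218
byte 5: 120 xor 209 = 169
byte 6:  32 xor  26 =  58
byte 7: 117 xor 136 = 253
byte 8: 112 xor  39 =  87
byte 9: 100 xor 161 = 197
byte 10:  97 xor 207 = 174
byte 11: 116 xor 131 = 247
byte 12: 101 xor  25 = 124
byte 13:  32 xor 118 =  86
byte 14: 113 xor 196 = 181
byte 15: 106 xor 240 = 154

5bb3d46adaa93afd57c5aef77c56b59a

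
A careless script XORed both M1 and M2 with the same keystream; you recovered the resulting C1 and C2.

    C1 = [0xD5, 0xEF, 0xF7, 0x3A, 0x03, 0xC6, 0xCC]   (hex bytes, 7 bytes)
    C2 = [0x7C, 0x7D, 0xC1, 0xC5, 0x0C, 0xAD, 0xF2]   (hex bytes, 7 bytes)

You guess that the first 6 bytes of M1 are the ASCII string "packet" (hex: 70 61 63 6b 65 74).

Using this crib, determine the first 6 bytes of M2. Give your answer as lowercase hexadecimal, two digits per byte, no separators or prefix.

d9f355946a1f

First, C1 ⊕ C2 = (M1 ⊕ K) ⊕ (M2 ⊕ K) = M1 ⊕ M2, so the key drops out. Then M2 = (M1 ⊕ M2) ⊕ M1 over the first 6 bytes.
byte 0: (d5 xor 7c) xor 70 = a9 xor 70 = d9
byte 1: (ef xor 7d) xor 61 = 92 xor 61 = f3
byte 2: (f7 xor c1) xor 63 = 36 xor 63 = 55
byte 3: (3a xor c5) xor 6b = ff xor 6b = 94
byte 4: (03 xor 0c) xor 65 = 0f xor 65 = 6a
byte 5: (c6 xor ad) xor 74 = 6b xor 74 = 1f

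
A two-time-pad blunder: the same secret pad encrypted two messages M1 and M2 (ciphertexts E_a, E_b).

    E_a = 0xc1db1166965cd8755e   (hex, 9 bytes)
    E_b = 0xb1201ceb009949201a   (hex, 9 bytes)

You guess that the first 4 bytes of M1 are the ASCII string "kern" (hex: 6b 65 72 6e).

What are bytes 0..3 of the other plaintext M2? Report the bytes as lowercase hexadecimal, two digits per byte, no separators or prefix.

First, E_a ⊕ E_b = (M1 ⊕ K) ⊕ (M2 ⊕ K) = M1 ⊕ M2, so the key drops out. Then M2 = (M1 ⊕ M2) ⊕ M1 over the first 4 bytes.
byte 0: (c1 ^ b1) ^ 6b = 70 ^ 6b = 1b
byte 1: (db ^ 20) ^ 65 = fb ^ 65 = 9e
byte 2: (11 ^ 1c) ^ 72 = 0d ^ 72 = 7f
byte 3: (66 ^ eb) ^ 6e = 8d ^ 6e = e3

1b9e7fe3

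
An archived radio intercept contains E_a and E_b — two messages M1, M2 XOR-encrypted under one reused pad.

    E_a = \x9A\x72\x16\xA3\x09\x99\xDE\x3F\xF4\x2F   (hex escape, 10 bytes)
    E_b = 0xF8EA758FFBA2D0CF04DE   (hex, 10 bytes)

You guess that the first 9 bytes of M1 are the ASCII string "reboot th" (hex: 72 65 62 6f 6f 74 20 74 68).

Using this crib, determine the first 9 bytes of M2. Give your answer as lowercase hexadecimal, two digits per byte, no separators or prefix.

First, E_a ⊕ E_b = (M1 ⊕ K) ⊕ (M2 ⊕ K) = M1 ⊕ M2, so the key drops out. Then M2 = (M1 ⊕ M2) ⊕ M1 over the first 9 bytes.
byte 0: (9a ⊕ f8) ⊕ 72 = 62 ⊕ 72 = 10
byte 1: (72 ⊕ ea) ⊕ 65 = 98 ⊕ 65 = fd
byte 2: (16 ⊕ 75) ⊕ 62 = 63 ⊕ 62 = 01
byte 3: (a3 ⊕ 8f) ⊕ 6f = 2c ⊕ 6f = 43
byte 4: (09 ⊕ fb) ⊕ 6f = f2 ⊕ 6f = 9d
byte 5: (99 ⊕ a2) ⊕ 74 = 3b ⊕ 74 = 4f
byte 6: (de ⊕ d0) ⊕ 20 = 0e ⊕ 20 = 2e
byte 7: (3f ⊕ cf) ⊕ 74 = f0 ⊕ 74 = 84
byte 8: (f4 ⊕ 04) ⊕ 68 = f0 ⊕ 68 = 98

10fd01439d4f2e8498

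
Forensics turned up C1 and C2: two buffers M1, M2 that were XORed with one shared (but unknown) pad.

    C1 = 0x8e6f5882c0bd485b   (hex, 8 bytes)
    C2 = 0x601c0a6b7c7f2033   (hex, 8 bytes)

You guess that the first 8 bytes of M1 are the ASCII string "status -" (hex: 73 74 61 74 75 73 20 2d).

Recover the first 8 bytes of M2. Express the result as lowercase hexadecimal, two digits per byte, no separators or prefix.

9d07339dc9b14845

First, C1 ⊕ C2 = (M1 ⊕ K) ⊕ (M2 ⊕ K) = M1 ⊕ M2, so the key drops out. Then M2 = (M1 ⊕ M2) ⊕ M1 over the first 8 bytes.
byte 0: (8e XOR 60) XOR 73 = ee XOR 73 = 9d
byte 1: (6f XOR 1c) XOR 74 = 73 XOR 74 = 07
byte 2: (58 XOR 0a) XOR 61 = 52 XOR 61 = 33
byte 3: (82 XOR 6b) XOR 74 = e9 XOR 74 = 9d
byte 4: (c0 XOR 7c) XOR 75 = bc XOR 75 = c9
byte 5: (bd XOR 7f) XOR 73 = c2 XOR 73 = b1
byte 6: (48 XOR 20) XOR 20 = 68 XOR 20 = 48
byte 7: (5b XOR 33) XOR 2d = 68 XOR 2d = 45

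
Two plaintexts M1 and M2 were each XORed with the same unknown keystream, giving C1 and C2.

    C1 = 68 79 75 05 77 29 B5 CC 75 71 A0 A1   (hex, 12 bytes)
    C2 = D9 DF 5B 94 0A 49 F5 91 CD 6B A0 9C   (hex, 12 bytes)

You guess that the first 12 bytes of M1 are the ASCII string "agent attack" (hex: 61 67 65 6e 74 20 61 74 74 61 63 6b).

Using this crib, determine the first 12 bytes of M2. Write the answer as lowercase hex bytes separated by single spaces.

d0 c1 4b ff 09 40 21 29 cc 7b 63 56

First, C1 ⊕ C2 = (M1 ⊕ K) ⊕ (M2 ⊕ K) = M1 ⊕ M2, so the key drops out. Then M2 = (M1 ⊕ M2) ⊕ M1 over the first 12 bytes.
byte 0: (68 ^ d9) ^ 61 = b1 ^ 61 = d0
byte 1: (79 ^ df) ^ 67 = a6 ^ 67 = c1
byte 2: (75 ^ 5b) ^ 65 = 2e ^ 65 = 4b
byte 3: (05 ^ 94) ^ 6e = 91 ^ 6e = ff
byte 4: (77 ^ 0a) ^ 74 = 7d ^ 74 = 09
byte 5: (29 ^ 49) ^ 20 = 60 ^ 20 = 40
byte 6: (b5 ^ f5) ^ 61 = 40 ^ 61 = 21
byte 7: (cc ^ 91) ^ 74 = 5d ^ 74 = 29
byte 8: (75 ^ cd) ^ 74 = b8 ^ 74 = cc
byte 9: (71 ^ 6b) ^ 61 = 1a ^ 61 = 7b
byte 10: (a0 ^ a0) ^ 63 = 00 ^ 63 = 63
byte 11: (a1 ^ 9c) ^ 6b = 3d ^ 6b = 56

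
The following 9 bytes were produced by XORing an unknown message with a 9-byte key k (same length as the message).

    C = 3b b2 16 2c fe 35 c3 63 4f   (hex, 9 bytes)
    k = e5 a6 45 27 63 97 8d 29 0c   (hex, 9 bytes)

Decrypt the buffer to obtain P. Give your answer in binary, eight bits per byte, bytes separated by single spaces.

11011110 00010100 01010011 00001011 10011101 10100010 01001110 01001010 01000011

3b XOR e5 = de
b2 XOR a6 = 14
16 XOR 45 = 53
2c XOR 27 = 0b
fe XOR 63 = 9d
35 XOR 97 = a2
c3 XOR 8d = 4e
63 XOR 29 = 4a
4f XOR 0c = 43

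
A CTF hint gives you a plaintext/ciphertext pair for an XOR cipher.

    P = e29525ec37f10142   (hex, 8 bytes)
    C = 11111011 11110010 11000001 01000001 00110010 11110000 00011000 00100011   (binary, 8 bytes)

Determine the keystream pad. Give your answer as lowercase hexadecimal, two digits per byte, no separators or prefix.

Since C = P ⊕ pad, XORing both sides with P gives pad = P ⊕ C.
e2 xor fb = 19
95 xor f2 = 67
25 xor c1 = e4
ec xor 41 = ad
37 xor 32 = 05
f1 xor f0 = 01
01 xor 18 = 19
42 xor 23 = 61

1967e4ad05011961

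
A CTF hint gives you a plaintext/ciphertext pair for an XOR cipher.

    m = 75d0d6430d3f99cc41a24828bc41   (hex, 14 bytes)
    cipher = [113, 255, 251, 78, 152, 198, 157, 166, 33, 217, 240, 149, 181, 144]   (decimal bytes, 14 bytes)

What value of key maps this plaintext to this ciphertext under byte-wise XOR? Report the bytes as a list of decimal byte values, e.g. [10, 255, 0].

[4, 47, 45, 13, 149, 249, 4, 106, 96, 123, 184, 189, 9, 209]

Since cipher = m ⊕ key, XORing both sides with m gives key = m ⊕ cipher.
byte 0: 75 XOR 71 = 04
byte 1: d0 XOR ff = 2f
byte 2: d6 XOR fb = 2d
byte 3: 43 XOR 4e = 0d
byte 4: 0d XOR 98 = 95
byte 5: 3f XOR c6 = f9
byte 6: 99 XOR 9d = 04
byte 7: cc XOR a6 = 6a
byte 8: 41 XOR 21 = 60
byte 9: a2 XOR d9 = 7b
byte 10: 48 XOR f0 = b8
byte 11: 28 XOR 95 = bd
byte 12: bc XOR b5 = 09
byte 13: 41 XOR 90 = d1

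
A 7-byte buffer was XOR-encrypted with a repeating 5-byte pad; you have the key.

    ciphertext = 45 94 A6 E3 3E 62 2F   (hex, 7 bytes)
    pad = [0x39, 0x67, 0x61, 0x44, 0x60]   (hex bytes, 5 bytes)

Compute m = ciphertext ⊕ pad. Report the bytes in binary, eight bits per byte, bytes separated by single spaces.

01111100 11110011 11000111 10100111 01011110 01011011 01001000

The 5-byte key repeats, so the effective keystream is 39 67 61 44 60 39 67.
byte 0:  69 ⊕  57 = 124
byte 1: 148 ⊕ 103 = 243
byte 2: 166 ⊕  97 = 199
byte 3: 227 ⊕  68 = 167
byte 4:  62 ⊕  96 =  94
byte 5:  98 ⊕  57 =  91
byte 6:  47 ⊕ 103 =  72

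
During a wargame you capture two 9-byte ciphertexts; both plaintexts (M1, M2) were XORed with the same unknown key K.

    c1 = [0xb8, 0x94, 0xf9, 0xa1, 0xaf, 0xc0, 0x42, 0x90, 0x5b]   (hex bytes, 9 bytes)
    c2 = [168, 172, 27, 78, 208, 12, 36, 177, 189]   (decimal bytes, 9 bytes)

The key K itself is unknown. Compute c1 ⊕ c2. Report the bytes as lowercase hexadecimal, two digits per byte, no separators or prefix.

c1 ⊕ c2 = (M1 ⊕ K) ⊕ (M2 ⊕ K) = M1 ⊕ M2 — the shared key cancels under XOR.
10111000 ^ 10101000 = 00010000
10010100 ^ 10101100 = 00111000
11111001 ^ 00011011 = 11100010
10100001 ^ 01001110 = 11101111
10101111 ^ 11010000 = 01111111
11000000 ^ 00001100 = 11001100
01000010 ^ 00100100 = 01100110
10010000 ^ 10110001 = 00100001
01011011 ^ 10111101 = 11100110

1038e2ef7fcc6621e6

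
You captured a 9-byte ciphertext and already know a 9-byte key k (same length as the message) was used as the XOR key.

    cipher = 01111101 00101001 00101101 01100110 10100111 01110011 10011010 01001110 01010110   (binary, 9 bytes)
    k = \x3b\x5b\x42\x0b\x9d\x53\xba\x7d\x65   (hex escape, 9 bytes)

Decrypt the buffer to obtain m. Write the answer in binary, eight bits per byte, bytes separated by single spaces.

01000110 01110010 01101111 01101101 00111010 00100000 00100000 00110011 00110011

7d xor 3b = 46
29 xor 5b = 72
2d xor 42 = 6f
66 xor 0b = 6d
a7 xor 9d = 3a
73 xor 53 = 20
9a xor ba = 20
4e xor 7d = 33
56 xor 65 = 33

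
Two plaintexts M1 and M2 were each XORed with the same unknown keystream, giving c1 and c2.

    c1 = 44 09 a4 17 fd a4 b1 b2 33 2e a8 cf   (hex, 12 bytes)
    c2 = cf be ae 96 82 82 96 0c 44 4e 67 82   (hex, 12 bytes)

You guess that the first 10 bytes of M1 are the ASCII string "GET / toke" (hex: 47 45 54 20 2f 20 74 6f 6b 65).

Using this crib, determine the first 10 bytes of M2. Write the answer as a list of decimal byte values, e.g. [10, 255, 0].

First, c1 ⊕ c2 = (M1 ⊕ K) ⊕ (M2 ⊕ K) = M1 ⊕ M2, so the key drops out. Then M2 = (M1 ⊕ M2) ⊕ M1 over the first 10 bytes.
byte 0: (44 ^ cf) ^ 47 = 8b ^ 47 = cc
byte 1: (09 ^ be) ^ 45 = b7 ^ 45 = f2
byte 2: (a4 ^ ae) ^ 54 = 0a ^ 54 = 5e
byte 3: (17 ^ 96) ^ 20 = 81 ^ 20 = a1
byte 4: (fd ^ 82) ^ 2f = 7f ^ 2f = 50
byte 5: (a4 ^ 82) ^ 20 = 26 ^ 20 = 06
byte 6: (b1 ^ 96) ^ 74 = 27 ^ 74 = 53
byte 7: (b2 ^ 0c) ^ 6f = be ^ 6f = d1
byte 8: (33 ^ 44) ^ 6b = 77 ^ 6b = 1c
byte 9: (2e ^ 4e) ^ 65 = 60 ^ 65 = 05

[204, 242, 94, 161, 80, 6, 83, 209, 28, 5]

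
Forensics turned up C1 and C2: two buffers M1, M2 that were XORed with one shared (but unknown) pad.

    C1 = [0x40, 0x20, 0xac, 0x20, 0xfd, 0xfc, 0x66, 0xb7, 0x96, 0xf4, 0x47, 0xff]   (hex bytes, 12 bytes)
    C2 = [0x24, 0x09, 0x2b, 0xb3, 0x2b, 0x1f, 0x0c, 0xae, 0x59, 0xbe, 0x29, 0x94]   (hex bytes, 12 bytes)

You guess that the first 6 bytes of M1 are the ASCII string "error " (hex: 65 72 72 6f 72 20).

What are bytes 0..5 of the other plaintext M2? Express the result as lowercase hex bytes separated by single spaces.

First, C1 ⊕ C2 = (M1 ⊕ K) ⊕ (M2 ⊕ K) = M1 ⊕ M2, so the key drops out. Then M2 = (M1 ⊕ M2) ⊕ M1 over the first 6 bytes.
byte 0: (40 xor 24) xor 65 = 64 xor 65 = 01
byte 1: (20 xor 09) xor 72 = 29 xor 72 = 5b
byte 2: (ac xor 2b) xor 72 = 87 xor 72 = f5
byte 3: (20 xor b3) xor 6f = 93 xor 6f = fc
byte 4: (fd xor 2b) xor 72 = d6 xor 72 = a4
byte 5: (fc xor 1f) xor 20 = e3 xor 20 = c3

01 5b f5 fc a4 c3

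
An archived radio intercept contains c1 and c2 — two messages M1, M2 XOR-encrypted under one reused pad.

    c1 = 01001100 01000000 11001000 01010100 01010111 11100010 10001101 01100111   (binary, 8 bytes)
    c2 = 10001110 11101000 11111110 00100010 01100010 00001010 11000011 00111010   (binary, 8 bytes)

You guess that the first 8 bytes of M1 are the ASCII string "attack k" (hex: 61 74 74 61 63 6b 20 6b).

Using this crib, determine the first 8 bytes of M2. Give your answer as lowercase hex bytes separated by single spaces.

First, c1 ⊕ c2 = (M1 ⊕ K) ⊕ (M2 ⊕ K) = M1 ⊕ M2, so the key drops out. Then M2 = (M1 ⊕ M2) ⊕ M1 over the first 8 bytes.
byte 0: (4c ⊕ 8e) ⊕ 61 = c2 ⊕ 61 = a3
byte 1: (40 ⊕ e8) ⊕ 74 = a8 ⊕ 74 = dc
byte 2: (c8 ⊕ fe) ⊕ 74 = 36 ⊕ 74 = 42
byte 3: (54 ⊕ 22) ⊕ 61 = 76 ⊕ 61 = 17
byte 4: (57 ⊕ 62) ⊕ 63 = 35 ⊕ 63 = 56
byte 5: (e2 ⊕ 0a) ⊕ 6b = e8 ⊕ 6b = 83
byte 6: (8d ⊕ c3) ⊕ 20 = 4e ⊕ 20 = 6e
byte 7: (67 ⊕ 3a) ⊕ 6b = 5d ⊕ 6b = 36

a3 dc 42 17 56 83 6e 36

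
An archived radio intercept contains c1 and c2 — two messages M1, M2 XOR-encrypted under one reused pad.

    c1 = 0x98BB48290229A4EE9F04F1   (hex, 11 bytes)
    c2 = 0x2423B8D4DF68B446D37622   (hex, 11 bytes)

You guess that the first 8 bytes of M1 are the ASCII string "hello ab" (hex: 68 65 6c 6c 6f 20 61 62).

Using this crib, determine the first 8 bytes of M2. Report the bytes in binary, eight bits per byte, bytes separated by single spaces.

First, c1 ⊕ c2 = (M1 ⊕ K) ⊕ (M2 ⊕ K) = M1 ⊕ M2, so the key drops out. Then M2 = (M1 ⊕ M2) ⊕ M1 over the first 8 bytes.
byte 0: (98 ^ 24) ^ 68 = bc ^ 68 = d4
byte 1: (bb ^ 23) ^ 65 = 98 ^ 65 = fd
byte 2: (48 ^ b8) ^ 6c = f0 ^ 6c = 9c
byte 3: (29 ^ d4) ^ 6c = fd ^ 6c = 91
byte 4: (02 ^ df) ^ 6f = dd ^ 6f = b2
byte 5: (29 ^ 68) ^ 20 = 41 ^ 20 = 61
byte 6: (a4 ^ b4) ^ 61 = 10 ^ 61 = 71
byte 7: (ee ^ 46) ^ 62 = a8 ^ 62 = ca

11010100 11111101 10011100 10010001 10110010 01100001 01110001 11001010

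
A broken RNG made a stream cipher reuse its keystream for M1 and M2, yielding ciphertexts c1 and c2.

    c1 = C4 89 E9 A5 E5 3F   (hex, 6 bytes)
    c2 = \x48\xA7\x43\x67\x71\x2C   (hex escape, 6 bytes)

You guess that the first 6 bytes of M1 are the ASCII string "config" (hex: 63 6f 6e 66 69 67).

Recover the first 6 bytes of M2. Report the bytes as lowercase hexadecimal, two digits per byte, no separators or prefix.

First, c1 ⊕ c2 = (M1 ⊕ K) ⊕ (M2 ⊕ K) = M1 ⊕ M2, so the key drops out. Then M2 = (M1 ⊕ M2) ⊕ M1 over the first 6 bytes.
byte 0: (c4 XOR 48) XOR 63 = 8c XOR 63 = ef
byte 1: (89 XOR a7) XOR 6f = 2e XOR 6f = 41
byte 2: (e9 XOR 43) XOR 6e = aa XOR 6e = c4
byte 3: (a5 XOR 67) XOR 66 = c2 XOR 66 = a4
byte 4: (e5 XOR 71) XOR 69 = 94 XOR 69 = fd
byte 5: (3f XOR 2c) XOR 67 = 13 XOR 67 = 74

ef41c4a4fd74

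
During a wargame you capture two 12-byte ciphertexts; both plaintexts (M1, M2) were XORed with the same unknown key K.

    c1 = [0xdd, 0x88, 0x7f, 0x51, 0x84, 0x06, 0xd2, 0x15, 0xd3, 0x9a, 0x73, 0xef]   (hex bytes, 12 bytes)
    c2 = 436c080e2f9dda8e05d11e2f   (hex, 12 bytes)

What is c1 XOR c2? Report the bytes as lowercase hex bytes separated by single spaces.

c1 ⊕ c2 = (M1 ⊕ K) ⊕ (M2 ⊕ K) = M1 ⊕ M2 — the shared key cancels under XOR.
dd ⊕ 43 = 9e
88 ⊕ 6c = e4
7f ⊕ 08 = 77
51 ⊕ 0e = 5f
84 ⊕ 2f = ab
06 ⊕ 9d = 9b
d2 ⊕ da = 08
15 ⊕ 8e = 9b
d3 ⊕ 05 = d6
9a ⊕ d1 = 4b
73 ⊕ 1e = 6d
ef ⊕ 2f = c0

9e e4 77 5f ab 9b 08 9b d6 4b 6d c0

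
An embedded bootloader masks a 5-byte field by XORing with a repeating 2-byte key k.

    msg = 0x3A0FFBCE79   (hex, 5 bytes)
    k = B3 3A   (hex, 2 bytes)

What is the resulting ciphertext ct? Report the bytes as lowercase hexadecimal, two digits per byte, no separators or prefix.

The 2-byte key repeats, so the effective keystream is b3 3a b3 3a b3.
byte 0:  58 ⊕ 179 = 137
byte 1:  15 ⊕  58 =  53
byte 2: 251 ⊕ 179 =  72
byte 3: 206 ⊕  58 = 244
byte 4: 121 ⊕ 179 = 202

893548f4ca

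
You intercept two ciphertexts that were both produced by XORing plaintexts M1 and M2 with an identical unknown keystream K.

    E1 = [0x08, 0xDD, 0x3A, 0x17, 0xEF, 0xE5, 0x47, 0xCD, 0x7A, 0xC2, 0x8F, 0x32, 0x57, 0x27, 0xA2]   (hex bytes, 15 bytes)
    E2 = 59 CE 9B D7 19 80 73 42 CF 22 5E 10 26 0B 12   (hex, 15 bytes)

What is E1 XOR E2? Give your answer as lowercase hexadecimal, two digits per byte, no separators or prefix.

E1 ⊕ E2 = (M1 ⊕ K) ⊕ (M2 ⊕ K) = M1 ⊕ M2 — the shared key cancels under XOR.
  8 xor  89 =  81
221 xor 206 =  19
 58 xor 155 = 161
 23 xor 215 = 192
239 xor  25 = 246
229 xor 128 = 101
 71 xor 115 =  52
205 xor  66 = 143
122 xor 207 = 181
194 xor  34 = 224
143 xor  94 = 209
 50 xor  16 =  34
 87 xor  38 = 113
 39 xor  11 =  44
162 xor  18 = 176

5113a1c0f665348fb5e0d122712cb0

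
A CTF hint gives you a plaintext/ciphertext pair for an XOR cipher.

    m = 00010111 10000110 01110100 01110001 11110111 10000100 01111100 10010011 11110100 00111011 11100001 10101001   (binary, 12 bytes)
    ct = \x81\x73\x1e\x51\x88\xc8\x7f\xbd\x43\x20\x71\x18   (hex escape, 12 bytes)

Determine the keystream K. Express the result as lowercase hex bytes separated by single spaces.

96 f5 6a 20 7f 4c 03 2e b7 1b 90 b1

Since ct = m ⊕ K, XORing both sides with m gives K = m ⊕ ct.
byte 0: 17 XOR 81 = 96
byte 1: 86 XOR 73 = f5
byte 2: 74 XOR 1e = 6a
byte 3: 71 XOR 51 = 20
byte 4: f7 XOR 88 = 7f
byte 5: 84 XOR c8 = 4c
byte 6: 7c XOR 7f = 03
byte 7: 93 XOR bd = 2e
byte 8: f4 XOR 43 = b7
byte 9: 3b XOR 20 = 1b
byte 10: e1 XOR 71 = 90
byte 11: a9 XOR 18 = b1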